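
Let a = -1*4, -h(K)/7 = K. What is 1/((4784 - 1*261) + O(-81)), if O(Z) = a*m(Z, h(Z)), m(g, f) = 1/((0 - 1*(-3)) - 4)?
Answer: 1/4527 ≈ 0.00022090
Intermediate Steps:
h(K) = -7*K
m(g, f) = -1 (m(g, f) = 1/((0 + 3) - 4) = 1/(3 - 4) = 1/(-1) = -1)
a = -4
O(Z) = 4 (O(Z) = -4*(-1) = 4)
1/((4784 - 1*261) + O(-81)) = 1/((4784 - 1*261) + 4) = 1/((4784 - 261) + 4) = 1/(4523 + 4) = 1/4527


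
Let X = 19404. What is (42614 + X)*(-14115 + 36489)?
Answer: 1387590732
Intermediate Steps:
(42614 + X)*(-14115 + 36489) = (42614 + 19404)*(-14115 + 36489) = 62018*22374 = 1387590732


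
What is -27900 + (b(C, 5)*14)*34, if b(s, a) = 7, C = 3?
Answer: -24568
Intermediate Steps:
-27900 + (b(C, 5)*14)*34 = -27900 + (7*14)*34 = -27900 + 98*34 = -27900 + 3332 = -24568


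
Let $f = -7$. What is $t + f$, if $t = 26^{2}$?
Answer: $669$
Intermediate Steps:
$t = 676$
$t + f = 676 - 7 = 669$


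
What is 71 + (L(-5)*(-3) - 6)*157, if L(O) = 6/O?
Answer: -1529/5 ≈ -305.80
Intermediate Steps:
71 + (L(-5)*(-3) - 6)*157 = 71 + ((6/(-5))*(-3) - 6)*157 = 71 + ((6*(-⅕))*(-3) - 6)*157 = 71 + (-6/5*(-3) - 6)*157 = 71 + (18/5 - 6)*157 = 71 - 12/5*157 = 71 - 1884/5 = -1529/5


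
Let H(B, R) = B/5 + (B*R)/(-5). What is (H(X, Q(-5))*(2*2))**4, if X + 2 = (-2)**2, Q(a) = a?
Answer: 5308416/625 ≈ 8493.5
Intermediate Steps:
X = 2 (X = -2 + (-2)**2 = -2 + 4 = 2)
H(B, R) = B/5 - B*R/5 (H(B, R) = B*(1/5) + (B*R)*(-1/5) = B/5 - B*R/5)
(H(X, Q(-5))*(2*2))**4 = (((1/5)*2*(1 - 1*(-5)))*(2*2))**4 = (((1/5)*2*(1 + 5))*4)**4 = (((1/5)*2*6)*4)**4 = ((12/5)*4)**4 = (48/5)**4 = 5308416/625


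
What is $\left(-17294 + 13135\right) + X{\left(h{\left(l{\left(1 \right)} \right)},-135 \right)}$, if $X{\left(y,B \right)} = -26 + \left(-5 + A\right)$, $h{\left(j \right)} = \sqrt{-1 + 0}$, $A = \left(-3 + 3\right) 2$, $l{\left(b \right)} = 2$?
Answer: $-4190$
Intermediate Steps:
$A = 0$ ($A = 0 \cdot 2 = 0$)
$h{\left(j \right)} = i$ ($h{\left(j \right)} = \sqrt{-1} = i$)
$X{\left(y,B \right)} = -31$ ($X{\left(y,B \right)} = -26 + \left(-5 + 0\right) = -26 - 5 = -31$)
$\left(-17294 + 13135\right) + X{\left(h{\left(l{\left(1 \right)} \right)},-135 \right)} = \left(-17294 + 13135\right) - 31 = -4159 - 31 = -4190$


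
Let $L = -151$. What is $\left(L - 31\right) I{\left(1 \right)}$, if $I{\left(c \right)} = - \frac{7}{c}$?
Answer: $1274$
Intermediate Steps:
$\left(L - 31\right) I{\left(1 \right)} = \left(-151 - 31\right) \left(- \frac{7}{1}\right) = \left(-151 + \left(-67 + 36\right)\right) \left(\left(-7\right) 1\right) = \left(-151 - 31\right) \left(-7\right) = \left(-182\right) \left(-7\right) = 1274$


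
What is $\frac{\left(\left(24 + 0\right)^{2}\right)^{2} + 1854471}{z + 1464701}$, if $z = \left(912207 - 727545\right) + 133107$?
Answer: $\frac{2186247}{1782470} \approx 1.2265$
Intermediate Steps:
$z = 317769$ ($z = 184662 + 133107 = 317769$)
$\frac{\left(\left(24 + 0\right)^{2}\right)^{2} + 1854471}{z + 1464701} = \frac{\left(\left(24 + 0\right)^{2}\right)^{2} + 1854471}{317769 + 1464701} = \frac{\left(24^{2}\right)^{2} + 1854471}{1782470} = \left(576^{2} + 1854471\right) \frac{1}{1782470} = \left(331776 + 1854471\right) \frac{1}{1782470} = 2186247 \cdot \frac{1}{1782470} = \frac{2186247}{1782470}$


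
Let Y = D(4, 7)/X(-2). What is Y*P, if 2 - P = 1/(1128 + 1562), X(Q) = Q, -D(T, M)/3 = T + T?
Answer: 32274/1345 ≈ 23.996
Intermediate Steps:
D(T, M) = -6*T (D(T, M) = -3*(T + T) = -6*T)
Y = 12 (Y = -6*4/(-2) = -24*(-½) = 12)
P = 5379/2690 (P = 2 - 1/(1128 + 1562) = 2 - 1/2690 = 5379/2690 ≈ 1.9996)
Y*P = 12*(5379/2690) = 32274/1345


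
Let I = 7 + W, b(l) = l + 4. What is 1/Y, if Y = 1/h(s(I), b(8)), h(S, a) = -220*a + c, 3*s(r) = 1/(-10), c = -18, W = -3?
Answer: -2658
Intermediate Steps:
b(l) = 4 + l
I = 4 (I = 7 - 3 = 4)
s(r) = -1/30 (s(r) = (⅓)/(-10) = (⅓)*(-⅒) = -1/30)
h(S, a) = -18 - 220*a (h(S, a) = -220*a - 18 = -18 - 220*a)
Y = -1/2658 (Y = 1/(-18 - 220*(4 + 8)) = 1/(-18 - 220*12) = 1/(-18 - 2640) = 1/(-2658) = -1/2658 ≈ -0.00037622)
1/Y = 1/(-1/2658) = -2658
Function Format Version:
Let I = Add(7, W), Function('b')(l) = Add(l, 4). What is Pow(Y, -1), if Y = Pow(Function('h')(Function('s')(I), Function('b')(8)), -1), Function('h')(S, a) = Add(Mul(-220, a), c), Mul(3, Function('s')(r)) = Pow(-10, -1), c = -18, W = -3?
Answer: -2658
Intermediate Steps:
Function('b')(l) = Add(4, l)
I = 4 (I = Add(7, -3) = 4)
Function('s')(r) = Rational(-1, 30) (Function('s')(r) = Mul(Rational(1, 3), Pow(-10, -1)) = Mul(Rational(1, 3), Rational(-1, 10)) = Rational(-1, 30))
Function('h')(S, a) = Add(-18, Mul(-220, a)) (Function('h')(S, a) = Add(Mul(-220, a), -18) = Add(-18, Mul(-220, a)))
Y = Rational(-1, 2658) (Y = Pow(Add(-18, Mul(-220, Add(4, 8))), -1) = Pow(Add(-18, Mul(-220, 12)), -1) = Pow(Add(-18, -2640), -1) = Pow(-2658, -1) = Rational(-1, 2658) ≈ -0.00037622)
Pow(Y, -1) = Pow(Rational(-1, 2658), -1) = -2658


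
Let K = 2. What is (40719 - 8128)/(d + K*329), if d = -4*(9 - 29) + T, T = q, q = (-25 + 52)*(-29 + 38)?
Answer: 299/9 ≈ 33.222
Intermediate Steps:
q = 243 (q = 27*9 = 243)
T = 243
d = 323 (d = -4*(9 - 29) + 243 = -4*(-20) + 243 = 80 + 243 = 323)
(40719 - 8128)/(d + K*329) = (40719 - 8128)/(323 + 2*329) = 32591/(323 + 658) = 32591/981 = 32591*(1/981) = 299/9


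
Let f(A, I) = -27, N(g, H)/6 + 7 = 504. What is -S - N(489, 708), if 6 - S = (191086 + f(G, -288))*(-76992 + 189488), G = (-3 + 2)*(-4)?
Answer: 21493370276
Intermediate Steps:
N(g, H) = 2982 (N(g, H) = -42 + 6*504 = -42 + 3024 = 2982)
G = 4 (G = -1*(-4) = 4)
S = -21493373258 (S = 6 - (191086 - 27)*(-76992 + 189488) = 6 - 191059*112496 = 6 - 1*21493373264 = 6 - 21493373264 = -21493373258)
-S - N(489, 708) = -1*(-21493373258) - 1*2982 = 21493373258 - 2982 = 21493370276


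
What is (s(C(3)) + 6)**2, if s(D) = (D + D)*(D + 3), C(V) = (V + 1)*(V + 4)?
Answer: 3034564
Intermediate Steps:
C(V) = (1 + V)*(4 + V)
s(D) = 2*D*(3 + D) (s(D) = (2*D)*(3 + D) = 2*D*(3 + D))
(s(C(3)) + 6)**2 = (2*(4 + 3**2 + 5*3)*(3 + (4 + 3**2 + 5*3)) + 6)**2 = (2*(4 + 9 + 15)*(3 + (4 + 9 + 15)) + 6)**2 = (2*28*(3 + 28) + 6)**2 = (2*28*31 + 6)**2 = (1736 + 6)**2 = 1742**2 = 3034564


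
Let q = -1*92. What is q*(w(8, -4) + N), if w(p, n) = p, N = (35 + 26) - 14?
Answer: -5060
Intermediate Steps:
N = 47 (N = 61 - 14 = 47)
q = -92
q*(w(8, -4) + N) = -92*(8 + 47) = -92*55 = -5060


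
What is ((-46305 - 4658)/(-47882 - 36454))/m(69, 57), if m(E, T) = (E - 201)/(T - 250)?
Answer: 894169/1012032 ≈ 0.88354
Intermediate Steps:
m(E, T) = (-201 + E)/(-250 + T)
((-46305 - 4658)/(-47882 - 36454))/m(69, 57) = ((-46305 - 4658)/(-47882 - 36454))/(((-201 + 69)/(-250 + 57))) = (-50963/(-84336))/((-132/(-193))) = (-50963*(-1/84336))/((-1/193*(-132))) = 50963/(84336*(132/193)) = (50963/84336)*(193/132) = 894169/1012032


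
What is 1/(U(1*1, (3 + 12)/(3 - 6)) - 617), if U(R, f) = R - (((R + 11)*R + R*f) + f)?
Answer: -1/618 ≈ -0.0016181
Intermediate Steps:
U(R, f) = R - f - R*f - R*(11 + R) (U(R, f) = R - (((11 + R)*R + R*f) + f) = R - ((R*(11 + R) + R*f) + f) = R - ((R*f + R*(11 + R)) + f) = R - (f + R*f + R*(11 + R)) = R + (-f - R*f - R*(11 + R)) = R - f - R*f - R*(11 + R))
1/(U(1*1, (3 + 12)/(3 - 6)) - 617) = 1/((-(3 + 12)/(3 - 6) - (1*1)**2 - 10 - 1*1*(3 + 12)/(3 - 6)) - 617) = 1/((-15/(-3) - 1*1**2 - 10*1 - 1*1*15/(-3)) - 617) = 1/((-15*(-1)/3 - 1*1 - 10 - 1*1*15*(-1/3)) - 617) = 1/((-1*(-5) - 1 - 10 - 1*1*(-5)) - 617) = 1/((5 - 1 - 10 + 5) - 617) = 1/(-1 - 617) = 1/(-618) = -1/618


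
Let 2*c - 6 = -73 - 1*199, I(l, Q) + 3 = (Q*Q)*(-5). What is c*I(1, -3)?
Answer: 6384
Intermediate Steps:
I(l, Q) = -3 - 5*Q² (I(l, Q) = -3 + (Q*Q)*(-5) = -3 + Q²*(-5) = -3 - 5*Q²)
c = -133 (c = 3 + (-73 - 1*199)/2 = 3 + (-73 - 199)/2 = 3 + (½)*(-272) = 3 - 136 = -133)
c*I(1, -3) = -133*(-3 - 5*(-3)²) = -133*(-3 - 5*9) = -133*(-3 - 45) = -133*(-48) = 6384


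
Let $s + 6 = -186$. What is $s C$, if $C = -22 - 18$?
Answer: $7680$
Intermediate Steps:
$s = -192$ ($s = -6 - 186 = -192$)
$C = -40$ ($C = -22 - 18 = -40$)
$s C = \left(-192\right) \left(-40\right) = 7680$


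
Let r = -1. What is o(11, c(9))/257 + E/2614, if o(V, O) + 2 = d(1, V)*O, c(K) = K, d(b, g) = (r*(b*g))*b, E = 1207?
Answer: 46185/671798 ≈ 0.068748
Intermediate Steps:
d(b, g) = -g*b² (d(b, g) = (-b*g)*b = -g*b²)
o(V, O) = -2 - O*V (o(V, O) = -2 + (-1*V*1²)*O = -2 + (-1*V*1)*O = -2 + (-V)*O = -2 - O*V)
o(11, c(9))/257 + E/2614 = (-2 - 1*9*11)/257 + 1207/2614 = (-2 - 99)*(1/257) + 1207*(1/2614) = -101*1/257 + 1207/2614 = -101/257 + 1207/2614 = 46185/671798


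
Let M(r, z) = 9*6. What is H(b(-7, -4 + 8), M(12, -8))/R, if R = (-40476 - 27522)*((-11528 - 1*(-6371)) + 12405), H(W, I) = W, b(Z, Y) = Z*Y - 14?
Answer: 1/11734512 ≈ 8.5219e-8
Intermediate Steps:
M(r, z) = 54
b(Z, Y) = -14 + Y*Z (b(Z, Y) = Y*Z - 14 = -14 + Y*Z)
R = -492849504 (R = -67998*((-11528 + 6371) + 12405) = -67998*(-5157 + 12405) = -67998*7248 = -492849504)
H(b(-7, -4 + 8), M(12, -8))/R = (-14 + (-4 + 8)*(-7))/(-492849504) = (-14 + 4*(-7))*(-1/492849504) = (-14 - 28)*(-1/492849504) = -42*(-1/492849504) = 1/11734512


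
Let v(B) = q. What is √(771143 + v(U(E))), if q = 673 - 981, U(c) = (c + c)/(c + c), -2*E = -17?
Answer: √770835 ≈ 877.97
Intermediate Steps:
E = 17/2 (E = -½*(-17) = 17/2 ≈ 8.5000)
U(c) = 1 (U(c) = (2*c)/((2*c)) = (2*c)*(1/(2*c)) = 1)
q = -308
v(B) = -308
√(771143 + v(U(E))) = √(771143 - 308) = √770835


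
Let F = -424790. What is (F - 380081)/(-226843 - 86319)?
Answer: 804871/313162 ≈ 2.5701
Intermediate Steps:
(F - 380081)/(-226843 - 86319) = (-424790 - 380081)/(-226843 - 86319) = -804871/(-313162) = -804871*(-1/313162) = 804871/313162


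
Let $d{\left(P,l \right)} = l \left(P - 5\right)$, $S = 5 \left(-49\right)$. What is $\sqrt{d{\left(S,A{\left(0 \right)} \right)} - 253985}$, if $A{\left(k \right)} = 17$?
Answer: $i \sqrt{258235} \approx 508.17 i$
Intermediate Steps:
$S = -245$
$d{\left(P,l \right)} = l \left(-5 + P\right)$
$\sqrt{d{\left(S,A{\left(0 \right)} \right)} - 253985} = \sqrt{17 \left(-5 - 245\right) - 253985} = \sqrt{17 \left(-250\right) - 253985} = \sqrt{-4250 - 253985} = \sqrt{-258235} = i \sqrt{258235}$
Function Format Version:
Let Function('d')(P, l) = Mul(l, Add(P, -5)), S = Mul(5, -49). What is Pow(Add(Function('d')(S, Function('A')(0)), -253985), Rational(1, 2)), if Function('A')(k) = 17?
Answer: Mul(I, Pow(258235, Rational(1, 2))) ≈ Mul(508.17, I)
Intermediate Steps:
S = -245
Function('d')(P, l) = Mul(l, Add(-5, P))
Pow(Add(Function('d')(S, Function('A')(0)), -253985), Rational(1, 2)) = Pow(Add(Mul(17, Add(-5, -245)), -253985), Rational(1, 2)) = Pow(Add(Mul(17, -250), -253985), Rational(1, 2)) = Pow(Add(-4250, -253985), Rational(1, 2)) = Pow(-258235, Rational(1, 2)) = Mul(I, Pow(258235, Rational(1, 2)))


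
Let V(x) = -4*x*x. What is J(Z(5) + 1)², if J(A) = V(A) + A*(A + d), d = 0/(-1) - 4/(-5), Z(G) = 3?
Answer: 50176/25 ≈ 2007.0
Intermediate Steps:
d = ⅘ (d = 0*(-1) - 4*(-⅕) = 0 + ⅘ = ⅘ ≈ 0.80000)
V(x) = -4*x²
J(A) = -4*A² + A*(⅘ + A) (J(A) = -4*A² + A*(A + ⅘) = -4*A² + A*(⅘ + A))
J(Z(5) + 1)² = ((3 + 1)*(4 - 15*(3 + 1))/5)² = ((⅕)*4*(4 - 15*4))² = ((⅕)*4*(4 - 60))² = ((⅕)*4*(-56))² = (-224/5)² = 50176/25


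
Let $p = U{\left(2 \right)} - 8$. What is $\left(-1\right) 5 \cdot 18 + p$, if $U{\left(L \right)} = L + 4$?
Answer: $-92$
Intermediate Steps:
$U{\left(L \right)} = 4 + L$
$p = -2$ ($p = \left(4 + 2\right) - 8 = 6 - 8 = -2$)
$\left(-1\right) 5 \cdot 18 + p = \left(-1\right) 5 \cdot 18 - 2 = \left(-5\right) 18 - 2 = -90 - 2 = -92$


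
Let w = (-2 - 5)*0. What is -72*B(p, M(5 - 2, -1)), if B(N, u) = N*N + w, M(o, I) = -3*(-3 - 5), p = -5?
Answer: -1800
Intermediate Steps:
w = 0 (w = -7*0 = 0)
M(o, I) = 24 (M(o, I) = -3*(-8) = 24)
B(N, u) = N**2 (B(N, u) = N*N + 0 = N**2 + 0 = N**2)
-72*B(p, M(5 - 2, -1)) = -72*(-5)**2 = -72*25 = -1800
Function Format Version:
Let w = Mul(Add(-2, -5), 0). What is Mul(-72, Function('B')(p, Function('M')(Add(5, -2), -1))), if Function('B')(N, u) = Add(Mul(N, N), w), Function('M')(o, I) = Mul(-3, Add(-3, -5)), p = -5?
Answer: -1800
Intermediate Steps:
w = 0 (w = Mul(-7, 0) = 0)
Function('M')(o, I) = 24 (Function('M')(o, I) = Mul(-3, -8) = 24)
Function('B')(N, u) = Pow(N, 2) (Function('B')(N, u) = Add(Mul(N, N), 0) = Add(Pow(N, 2), 0) = Pow(N, 2))
Mul(-72, Function('B')(p, Function('M')(Add(5, -2), -1))) = Mul(-72, Pow(-5, 2)) = Mul(-72, 25) = -1800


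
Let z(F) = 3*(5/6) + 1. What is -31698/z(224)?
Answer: -63396/7 ≈ -9056.6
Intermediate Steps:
z(F) = 7/2 (z(F) = 3*(5*(⅙)) + 1 = 3*(⅚) + 1 = 5/2 + 1 = 7/2)
-31698/z(224) = -31698/7/2 = -31698*2/7 = -63396/7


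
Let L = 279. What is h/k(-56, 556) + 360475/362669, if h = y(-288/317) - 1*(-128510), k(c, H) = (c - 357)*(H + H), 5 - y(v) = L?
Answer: 29760771179/41639478566 ≈ 0.71472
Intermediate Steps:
y(v) = -274 (y(v) = 5 - 1*279 = 5 - 279 = -274)
k(c, H) = 2*H*(-357 + c) (k(c, H) = (-357 + c)*(2*H) = 2*H*(-357 + c))
h = 128236 (h = -274 - 1*(-128510) = -274 + 128510 = 128236)
h/k(-56, 556) + 360475/362669 = 128236/((2*556*(-357 - 56))) + 360475/362669 = 128236/((2*556*(-413))) + 360475*(1/362669) = 128236/(-459256) + 360475/362669 = 128236*(-1/459256) + 360475/362669 = -32059/114814 + 360475/362669 = 29760771179/41639478566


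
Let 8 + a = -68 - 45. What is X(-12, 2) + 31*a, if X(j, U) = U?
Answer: -3749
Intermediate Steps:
a = -121 (a = -8 + (-68 - 45) = -8 - 113 = -121)
X(-12, 2) + 31*a = 2 + 31*(-121) = 2 - 3751 = -3749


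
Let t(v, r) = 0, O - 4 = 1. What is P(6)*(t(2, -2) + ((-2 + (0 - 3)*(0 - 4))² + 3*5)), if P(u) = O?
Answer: 575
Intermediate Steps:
O = 5 (O = 4 + 1 = 5)
P(u) = 5
P(6)*(t(2, -2) + ((-2 + (0 - 3)*(0 - 4))² + 3*5)) = 5*(0 + ((-2 + (0 - 3)*(0 - 4))² + 3*5)) = 5*(0 + ((-2 - 3*(-4))² + 15)) = 5*(0 + ((-2 + 12)² + 15)) = 5*(0 + (10² + 15)) = 5*(0 + (100 + 15)) = 5*(0 + 115) = 5*115 = 575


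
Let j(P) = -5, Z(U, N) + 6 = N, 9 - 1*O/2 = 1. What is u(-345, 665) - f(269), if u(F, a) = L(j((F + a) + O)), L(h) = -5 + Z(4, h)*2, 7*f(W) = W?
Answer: -458/7 ≈ -65.429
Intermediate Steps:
O = 16 (O = 18 - 2*1 = 18 - 2 = 16)
f(W) = W/7
Z(U, N) = -6 + N
L(h) = -17 + 2*h (L(h) = -5 + (-6 + h)*2 = -5 + (-12 + 2*h) = -17 + 2*h)
u(F, a) = -27 (u(F, a) = -17 + 2*(-5) = -17 - 10 = -27)
u(-345, 665) - f(269) = -27 - 269/7 = -458/7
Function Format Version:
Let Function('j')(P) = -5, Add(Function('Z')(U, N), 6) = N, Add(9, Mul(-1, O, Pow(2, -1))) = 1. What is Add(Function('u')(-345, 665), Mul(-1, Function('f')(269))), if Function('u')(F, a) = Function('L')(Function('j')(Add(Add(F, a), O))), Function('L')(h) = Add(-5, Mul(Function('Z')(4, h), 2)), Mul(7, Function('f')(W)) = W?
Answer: Rational(-458, 7) ≈ -65.429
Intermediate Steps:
O = 16 (O = Add(18, Mul(-2, 1)) = Add(18, -2) = 16)
Function('f')(W) = Mul(Rational(1, 7), W)
Function('Z')(U, N) = Add(-6, N)
Function('L')(h) = Add(-17, Mul(2, h)) (Function('L')(h) = Add(-5, Mul(Add(-6, h), 2)) = Add(-5, Add(-12, Mul(2, h))) = Add(-17, Mul(2, h)))
Function('u')(F, a) = -27 (Function('u')(F, a) = Add(-17, Mul(2, -5)) = Add(-17, -10) = -27)
Add(Function('u')(-345, 665), Mul(-1, Function('f')(269))) = Add(-27, Mul(-1, Mul(Rational(1, 7), 269))) = Add(-27, Mul(-1, Rational(269, 7))) = Add(-27, Rational(-269, 7)) = Rational(-458, 7)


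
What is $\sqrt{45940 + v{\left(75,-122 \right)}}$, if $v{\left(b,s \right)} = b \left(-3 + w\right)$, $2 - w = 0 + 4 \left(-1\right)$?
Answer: $\sqrt{46165} \approx 214.86$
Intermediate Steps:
$w = 6$ ($w = 2 - \left(0 + 4 \left(-1\right)\right) = 2 - \left(0 - 4\right) = 2 - -4 = 2 + 4 = 6$)
$v{\left(b,s \right)} = 3 b$ ($v{\left(b,s \right)} = b \left(-3 + 6\right) = b 3 = 3 b$)
$\sqrt{45940 + v{\left(75,-122 \right)}} = \sqrt{45940 + 3 \cdot 75} = \sqrt{45940 + 225} = \sqrt{46165}$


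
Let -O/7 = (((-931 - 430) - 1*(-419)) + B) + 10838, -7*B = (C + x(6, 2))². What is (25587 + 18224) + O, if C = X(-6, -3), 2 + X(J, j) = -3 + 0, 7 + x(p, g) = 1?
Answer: -25340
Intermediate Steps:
x(p, g) = -6 (x(p, g) = -7 + 1 = -6)
X(J, j) = -5 (X(J, j) = -2 + (-3 + 0) = -2 - 3 = -5)
C = -5
B = -121/7 (B = -(-5 - 6)²/7 = -⅐*(-11)² = -⅐*121 = -121/7 ≈ -17.286)
O = -69151 (O = -7*((((-931 - 430) - 1*(-419)) - 121/7) + 10838) = -7*(((-1361 + 419) - 121/7) + 10838) = -7*((-942 - 121/7) + 10838) = -7*(-6715/7 + 10838) = -7*69151/7 = -69151)
(25587 + 18224) + O = (25587 + 18224) - 69151 = 43811 - 69151 = -25340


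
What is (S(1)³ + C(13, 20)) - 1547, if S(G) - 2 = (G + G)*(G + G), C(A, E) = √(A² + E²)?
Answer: -1331 + √569 ≈ -1307.1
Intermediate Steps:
S(G) = 2 + 4*G² (S(G) = 2 + (G + G)*(G + G) = 2 + (2*G)*(2*G) = 2 + 4*G²)
(S(1)³ + C(13, 20)) - 1547 = ((2 + 4*1²)³ + √(13² + 20²)) - 1547 = ((2 + 4*1)³ + √(169 + 400)) - 1547 = ((2 + 4)³ + √569) - 1547 = (6³ + √569) - 1547 = (216 + √569) - 1547 = -1331 + √569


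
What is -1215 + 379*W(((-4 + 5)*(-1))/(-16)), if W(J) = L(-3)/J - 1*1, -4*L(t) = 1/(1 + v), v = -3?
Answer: -836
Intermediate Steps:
L(t) = 1/8 (L(t) = -1/(4*(1 - 3)) = -1/4/(-2) = -1/4*(-1/2) = 1/8)
W(J) = -1 + 1/(8*J) (W(J) = 1/(8*J) - 1*1 = 1/(8*J) - 1 = -1 + 1/(8*J))
-1215 + 379*W(((-4 + 5)*(-1))/(-16)) = -1215 + 379*((1/8 - (-4 + 5)*(-1)/(-16))/((((-4 + 5)*(-1))/(-16)))) = -1215 + 379*((1/8 - 1*(-1)*(-1)/16)/(((1*(-1))*(-1/16)))) = -1215 + 379*((1/8 - (-1)*(-1)/16)/((-1*(-1/16)))) = -1215 + 379*((1/8 - 1*1/16)/(1/16)) = -1215 + 379*(16*(1/8 - 1/16)) = -1215 + 379*(16*(1/16)) = -1215 + 379*1 = -1215 + 379 = -836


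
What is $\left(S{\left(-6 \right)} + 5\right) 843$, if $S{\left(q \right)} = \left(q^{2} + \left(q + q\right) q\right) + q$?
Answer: $90201$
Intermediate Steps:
$S{\left(q \right)} = q + 3 q^{2}$ ($S{\left(q \right)} = \left(q^{2} + 2 q q\right) + q = \left(q^{2} + 2 q^{2}\right) + q = 3 q^{2} + q = q + 3 q^{2}$)
$\left(S{\left(-6 \right)} + 5\right) 843 = \left(- 6 \left(1 + 3 \left(-6\right)\right) + 5\right) 843 = \left(- 6 \left(1 - 18\right) + 5\right) 843 = \left(\left(-6\right) \left(-17\right) + 5\right) 843 = \left(102 + 5\right) 843 = 107 \cdot 843 = 90201$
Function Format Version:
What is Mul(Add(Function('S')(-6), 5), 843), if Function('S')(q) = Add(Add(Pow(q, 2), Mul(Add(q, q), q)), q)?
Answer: 90201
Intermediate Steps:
Function('S')(q) = Add(q, Mul(3, Pow(q, 2))) (Function('S')(q) = Add(Add(Pow(q, 2), Mul(Mul(2, q), q)), q) = Add(Add(Pow(q, 2), Mul(2, Pow(q, 2))), q) = Add(Mul(3, Pow(q, 2)), q) = Add(q, Mul(3, Pow(q, 2))))
Mul(Add(Function('S')(-6), 5), 843) = Mul(Add(Mul(-6, Add(1, Mul(3, -6))), 5), 843) = Mul(Add(Mul(-6, Add(1, -18)), 5), 843) = Mul(Add(Mul(-6, -17), 5), 843) = Mul(Add(102, 5), 843) = Mul(107, 843) = 90201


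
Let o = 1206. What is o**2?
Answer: 1454436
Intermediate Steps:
o**2 = 1206**2 = 1454436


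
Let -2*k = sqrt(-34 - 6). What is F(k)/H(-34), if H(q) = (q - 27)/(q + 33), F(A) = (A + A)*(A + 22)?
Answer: -20/61 - 44*I*sqrt(10)/61 ≈ -0.32787 - 2.281*I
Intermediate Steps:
k = -I*sqrt(10) (k = -sqrt(-34 - 6)/2 = -I*sqrt(10) ≈ -3.1623*I)
F(A) = 2*A*(22 + A) (F(A) = (2*A)*(22 + A) = 2*A*(22 + A))
H(q) = (-27 + q)/(33 + q)
F(k)/H(-34) = (2*(-I*sqrt(10))*(22 - I*sqrt(10)))/(((-27 - 34)/(33 - 34))) = (-2*I*sqrt(10)*(22 - I*sqrt(10)))/((-61/(-1))) = (-2*I*sqrt(10)*(22 - I*sqrt(10)))/((-1*(-61))) = -2*I*sqrt(10)*(22 - I*sqrt(10))/61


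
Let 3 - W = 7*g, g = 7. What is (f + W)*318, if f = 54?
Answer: 2544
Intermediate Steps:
W = -46 (W = 3 - 7*7 = 3 - 1*49 = 3 - 49 = -46)
(f + W)*318 = (54 - 46)*318 = 8*318 = 2544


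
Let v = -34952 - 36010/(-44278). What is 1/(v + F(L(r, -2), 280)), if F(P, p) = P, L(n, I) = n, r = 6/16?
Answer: -13624/476169859 ≈ -2.8612e-5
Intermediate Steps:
r = 3/8 (r = 6*(1/16) = 3/8 ≈ 0.37500)
v = -59521871/1703 (v = -34952 - 36010*(-1)/44278 = -34952 - 1*(-1385/1703) = -34952 + 1385/1703 = -59521871/1703 ≈ -34951.)
1/(v + F(L(r, -2), 280)) = 1/(-59521871/1703 + 3/8) = 1/(-476169859/13624) = -13624/476169859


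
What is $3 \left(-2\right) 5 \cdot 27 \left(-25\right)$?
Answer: $20250$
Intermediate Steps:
$3 \left(-2\right) 5 \cdot 27 \left(-25\right) = \left(-6\right) 5 \cdot 27 \left(-25\right) = \left(-30\right) 27 \left(-25\right) = \left(-810\right) \left(-25\right) = 20250$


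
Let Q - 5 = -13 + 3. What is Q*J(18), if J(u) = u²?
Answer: -1620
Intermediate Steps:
Q = -5 (Q = 5 + (-13 + 3) = 5 - 10 = -5)
Q*J(18) = -5*18² = -5*324 = -1620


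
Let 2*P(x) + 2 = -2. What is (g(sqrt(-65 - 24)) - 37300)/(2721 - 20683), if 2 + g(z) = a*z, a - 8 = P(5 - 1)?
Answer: 18651/8981 - 3*I*sqrt(89)/8981 ≈ 2.0767 - 0.0031513*I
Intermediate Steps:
P(x) = -2 (P(x) = -1 + (1/2)*(-2) = -1 - 1 = -2)
a = 6 (a = 8 - 2 = 6)
g(z) = -2 + 6*z
(g(sqrt(-65 - 24)) - 37300)/(2721 - 20683) = ((-2 + 6*sqrt(-65 - 24)) - 37300)/(2721 - 20683) = ((-2 + 6*sqrt(-89)) - 37300)/(-17962) = ((-2 + 6*(I*sqrt(89))) - 37300)*(-1/17962) = ((-2 + 6*I*sqrt(89)) - 37300)*(-1/17962) = (-37302 + 6*I*sqrt(89))*(-1/17962) = 18651/8981 - 3*I*sqrt(89)/8981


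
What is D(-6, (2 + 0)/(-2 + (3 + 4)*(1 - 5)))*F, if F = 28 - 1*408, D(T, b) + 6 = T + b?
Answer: 13756/3 ≈ 4585.3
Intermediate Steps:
D(T, b) = -6 + T + b (D(T, b) = -6 + (T + b) = -6 + T + b)
F = -380 (F = 28 - 408 = -380)
D(-6, (2 + 0)/(-2 + (3 + 4)*(1 - 5)))*F = (-6 - 6 + (2 + 0)/(-2 + (3 + 4)*(1 - 5)))*(-380) = (-6 - 6 + 2/(-2 + 7*(-4)))*(-380) = (-6 - 6 + 2/(-2 - 28))*(-380) = (-6 - 6 + 2/(-30))*(-380) = (-6 - 6 + 2*(-1/30))*(-380) = (-6 - 6 - 1/15)*(-380) = -181/15*(-380) = 13756/3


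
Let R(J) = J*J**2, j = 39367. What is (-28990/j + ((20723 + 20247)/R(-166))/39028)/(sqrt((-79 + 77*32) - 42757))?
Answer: 2587729730487555*I*sqrt(10093)/70933788210832109728 ≈ 0.003665*I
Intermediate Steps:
R(J) = J**3
(-28990/j + ((20723 + 20247)/R(-166))/39028)/(sqrt((-79 + 77*32) - 42757)) = (-28990/39367 + ((20723 + 20247)/((-166)**3))/39028)/(sqrt((-79 + 77*32) - 42757)) = (-28990*1/39367 + (40970/(-4574296))*(1/39028))/(sqrt((-79 + 2464) - 42757)) = (-28990/39367 + (40970*(-1/4574296))*(1/39028))/(sqrt(2385 - 42757)) = (-28990/39367 - 20485/2287148*1/39028)/(sqrt(-40372)) = (-28990/39367 - 20485/89262812144)/((2*I*sqrt(10093))) = -(-2587729730487555)*I*sqrt(10093)/70933788210832109728 = 2587729730487555*I*sqrt(10093)/70933788210832109728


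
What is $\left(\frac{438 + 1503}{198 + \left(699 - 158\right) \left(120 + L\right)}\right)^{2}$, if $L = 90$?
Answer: $\frac{418609}{1439140096} \approx 0.00029087$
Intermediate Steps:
$\left(\frac{438 + 1503}{198 + \left(699 - 158\right) \left(120 + L\right)}\right)^{2} = \left(\frac{438 + 1503}{198 + \left(699 - 158\right) \left(120 + 90\right)}\right)^{2} = \left(\frac{1941}{198 + 541 \cdot 210}\right)^{2} = \left(\frac{1941}{198 + 113610}\right)^{2} = \left(\frac{1941}{113808}\right)^{2} = \left(1941 \cdot \frac{1}{113808}\right)^{2} = \left(\frac{647}{37936}\right)^{2} = \frac{418609}{1439140096}$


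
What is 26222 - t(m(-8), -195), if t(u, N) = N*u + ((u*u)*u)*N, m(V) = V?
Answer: -75178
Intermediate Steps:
t(u, N) = N*u + N*u³ (t(u, N) = N*u + (u²*u)*N = N*u + u³*N = N*u + N*u³)
26222 - t(m(-8), -195) = 26222 - (-195)*(-8)*(1 + (-8)²) = 26222 - (-195)*(-8)*(1 + 64) = 26222 - (-195)*(-8)*65 = 26222 - 1*101400 = 26222 - 101400 = -75178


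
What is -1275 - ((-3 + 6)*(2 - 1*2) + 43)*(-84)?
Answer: 2337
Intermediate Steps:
-1275 - ((-3 + 6)*(2 - 1*2) + 43)*(-84) = -1275 - (3*(2 - 2) + 43)*(-84) = -1275 - (3*0 + 43)*(-84) = -1275 - (0 + 43)*(-84) = -1275 - 43*(-84) = -1275 - 1*(-3612) = -1275 + 3612 = 2337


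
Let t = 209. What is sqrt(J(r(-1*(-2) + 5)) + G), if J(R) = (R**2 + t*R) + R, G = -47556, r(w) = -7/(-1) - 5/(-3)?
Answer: 2*I*sqrt(102737)/3 ≈ 213.68*I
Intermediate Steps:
r(w) = 26/3 (r(w) = -7*(-1) - 5*(-1/3) = 7 + 5/3 = 26/3)
J(R) = R**2 + 210*R (J(R) = (R**2 + 209*R) + R = R**2 + 210*R)
sqrt(J(r(-1*(-2) + 5)) + G) = sqrt(26*(210 + 26/3)/3 - 47556) = sqrt((26/3)*(656/3) - 47556) = sqrt(17056/9 - 47556) = sqrt(-410948/9) = 2*I*sqrt(102737)/3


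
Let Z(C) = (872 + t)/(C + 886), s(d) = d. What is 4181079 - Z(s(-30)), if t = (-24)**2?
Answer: 447375272/107 ≈ 4.1811e+6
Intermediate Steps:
t = 576
Z(C) = 1448/(886 + C) (Z(C) = (872 + 576)/(C + 886) = 1448/(886 + C))
4181079 - Z(s(-30)) = 4181079 - 1448/(886 - 30) = 4181079 - 1448/856 = 4181079 - 1*181/107 = 4181079 - 181/107 = 447375272/107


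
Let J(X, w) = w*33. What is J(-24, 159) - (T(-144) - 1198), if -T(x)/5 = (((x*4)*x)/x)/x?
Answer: 6465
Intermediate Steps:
J(X, w) = 33*w
T(x) = -20 (T(x) = -5*((x*4)*x)/x/x = -5*((4*x)*x)/x/x = -5*(4*x**2)/x/x = -5*4*x/x = -5*4 = -20)
J(-24, 159) - (T(-144) - 1198) = 33*159 - (-20 - 1198) = 5247 - 1*(-1218) = 5247 + 1218 = 6465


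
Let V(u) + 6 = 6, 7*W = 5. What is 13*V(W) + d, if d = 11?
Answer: 11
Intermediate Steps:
W = 5/7 (W = (1/7)*5 = 5/7 ≈ 0.71429)
V(u) = 0 (V(u) = -6 + 6 = 0)
13*V(W) + d = 13*0 + 11 = 0 + 11 = 11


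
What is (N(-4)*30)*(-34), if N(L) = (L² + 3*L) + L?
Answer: 0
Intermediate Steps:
N(L) = L² + 4*L
(N(-4)*30)*(-34) = (-4*(4 - 4)*30)*(-34) = (-4*0*30)*(-34) = (0*30)*(-34) = 0*(-34) = 0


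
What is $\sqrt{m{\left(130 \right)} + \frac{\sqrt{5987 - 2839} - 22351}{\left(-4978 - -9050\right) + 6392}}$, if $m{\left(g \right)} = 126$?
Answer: $\frac{\sqrt{847657902 + 1308 \sqrt{787}}}{2616} \approx 11.13$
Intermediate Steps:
$\sqrt{m{\left(130 \right)} + \frac{\sqrt{5987 - 2839} - 22351}{\left(-4978 - -9050\right) + 6392}} = \sqrt{126 + \frac{\sqrt{5987 - 2839} - 22351}{\left(-4978 - -9050\right) + 6392}} = \sqrt{126 + \frac{\sqrt{3148} - 22351}{\left(-4978 + 9050\right) + 6392}} = \sqrt{126 + \frac{2 \sqrt{787} - 22351}{4072 + 6392}} = \sqrt{126 + \frac{-22351 + 2 \sqrt{787}}{10464}} = \sqrt{126 + \left(-22351 + 2 \sqrt{787}\right) \frac{1}{10464}} = \sqrt{126 - \left(\frac{22351}{10464} - \frac{\sqrt{787}}{5232}\right)} = \sqrt{\frac{1296113}{10464} + \frac{\sqrt{787}}{5232}}$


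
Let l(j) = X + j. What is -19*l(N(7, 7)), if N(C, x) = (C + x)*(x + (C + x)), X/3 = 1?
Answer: -5643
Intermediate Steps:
X = 3 (X = 3*1 = 3)
N(C, x) = (C + x)*(C + 2*x)
l(j) = 3 + j
-19*l(N(7, 7)) = -19*(3 + (7**2 + 2*7**2 + 3*7*7)) = -19*(3 + (49 + 2*49 + 147)) = -19*(3 + (49 + 98 + 147)) = -19*(3 + 294) = -19*297 = -5643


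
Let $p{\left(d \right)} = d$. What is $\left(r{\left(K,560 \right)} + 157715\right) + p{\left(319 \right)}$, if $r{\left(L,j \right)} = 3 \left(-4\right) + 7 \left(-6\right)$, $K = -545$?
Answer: $157980$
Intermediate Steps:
$r{\left(L,j \right)} = -54$ ($r{\left(L,j \right)} = -12 - 42 = -54$)
$\left(r{\left(K,560 \right)} + 157715\right) + p{\left(319 \right)} = \left(-54 + 157715\right) + 319 = 157661 + 319 = 157980$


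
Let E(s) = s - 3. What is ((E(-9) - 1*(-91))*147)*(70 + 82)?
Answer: 1765176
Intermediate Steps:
E(s) = -3 + s
((E(-9) - 1*(-91))*147)*(70 + 82) = (((-3 - 9) - 1*(-91))*147)*(70 + 82) = ((-12 + 91)*147)*152 = (79*147)*152 = 11613*152 = 1765176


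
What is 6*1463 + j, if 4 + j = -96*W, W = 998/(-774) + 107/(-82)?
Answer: 47722918/5289 ≈ 9023.0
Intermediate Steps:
W = -82327/31734 (W = 998*(-1/774) + 107*(-1/82) = -499/387 - 107/82 = -82327/31734 ≈ -2.5943)
j = 1296076/5289 (j = -4 - 96*(-82327/31734) = -4 + 1317232/5289 = 1296076/5289 ≈ 245.05)
6*1463 + j = 6*1463 + 1296076/5289 = 8778 + 1296076/5289 = 47722918/5289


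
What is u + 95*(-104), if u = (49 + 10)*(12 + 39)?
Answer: -6871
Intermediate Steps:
u = 3009 (u = 59*51 = 3009)
u + 95*(-104) = 3009 + 95*(-104) = 3009 - 9880 = -6871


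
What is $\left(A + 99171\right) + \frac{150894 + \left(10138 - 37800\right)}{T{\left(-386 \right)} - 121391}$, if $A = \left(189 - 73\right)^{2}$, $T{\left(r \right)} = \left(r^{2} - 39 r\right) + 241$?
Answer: $\frac{1207955383}{10725} \approx 1.1263 \cdot 10^{5}$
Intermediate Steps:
$T{\left(r \right)} = 241 + r^{2} - 39 r$
$A = 13456$ ($A = 116^{2} = 13456$)
$\left(A + 99171\right) + \frac{150894 + \left(10138 - 37800\right)}{T{\left(-386 \right)} - 121391} = \left(13456 + 99171\right) + \frac{150894 + \left(10138 - 37800\right)}{\left(241 + \left(-386\right)^{2} - -15054\right) - 121391} = 112627 + \frac{150894 - 27662}{\left(241 + 148996 + 15054\right) - 121391} = 112627 + \frac{123232}{164291 - 121391} = 112627 + \frac{123232}{42900} = 112627 + 123232 \cdot \frac{1}{42900} = 112627 + \frac{30808}{10725} = \frac{1207955383}{10725}$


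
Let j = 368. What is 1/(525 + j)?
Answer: 1/893 ≈ 0.0011198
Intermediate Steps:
1/(525 + j) = 1/(525 + 368) = 1/893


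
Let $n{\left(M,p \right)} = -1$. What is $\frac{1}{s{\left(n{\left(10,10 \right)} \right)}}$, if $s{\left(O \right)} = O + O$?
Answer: $- \frac{1}{2} \approx -0.5$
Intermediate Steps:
$s{\left(O \right)} = 2 O$
$\frac{1}{s{\left(n{\left(10,10 \right)} \right)}} = \frac{1}{2 \left(-1\right)} = \frac{1}{-2} = - \frac{1}{2}$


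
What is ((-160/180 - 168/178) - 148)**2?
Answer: 14403840256/641601 ≈ 22450.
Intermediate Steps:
((-160/180 - 168/178) - 148)**2 = ((-160*1/180 - 168*1/178) - 148)**2 = ((-8/9 - 84/89) - 148)**2 = (-1468/801 - 148)**2 = (-120016/801)**2 = 14403840256/641601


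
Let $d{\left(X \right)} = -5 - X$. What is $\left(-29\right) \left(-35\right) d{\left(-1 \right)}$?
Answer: $-4060$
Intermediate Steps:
$\left(-29\right) \left(-35\right) d{\left(-1 \right)} = \left(-29\right) \left(-35\right) \left(-5 - -1\right) = 1015 \left(-5 + 1\right) = 1015 \left(-4\right) = -4060$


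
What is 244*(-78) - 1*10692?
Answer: -29724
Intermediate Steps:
244*(-78) - 1*10692 = -19032 - 10692 = -29724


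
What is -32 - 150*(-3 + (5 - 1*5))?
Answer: 418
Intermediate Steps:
-32 - 150*(-3 + (5 - 1*5)) = -32 - 150*(-3 + (5 - 5)) = -32 - 150*(-3 + 0) = -32 - 150*(-3) = -32 - 75*(-6) = -32 + 450 = 418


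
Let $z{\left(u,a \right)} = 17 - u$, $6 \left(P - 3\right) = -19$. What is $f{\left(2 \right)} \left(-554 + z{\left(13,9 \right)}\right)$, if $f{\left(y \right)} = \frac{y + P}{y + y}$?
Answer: $- \frac{3025}{12} \approx -252.08$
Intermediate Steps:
$P = - \frac{1}{6}$ ($P = 3 + \frac{1}{6} \left(-19\right) = 3 - \frac{19}{6} = - \frac{1}{6} \approx -0.16667$)
$f{\left(y \right)} = \frac{- \frac{1}{6} + y}{2 y}$ ($f{\left(y \right)} = \frac{y - \frac{1}{6}}{y + y} = \frac{- \frac{1}{6} + y}{2 y}$)
$f{\left(2 \right)} \left(-554 + z{\left(13,9 \right)}\right) = \frac{-1 + 6 \cdot 2}{12 \cdot 2} \left(-554 + \left(17 - 13\right)\right) = \frac{1}{12} \cdot \frac{1}{2} \left(-1 + 12\right) \left(-554 + \left(17 - 13\right)\right) = \frac{1}{12} \cdot \frac{1}{2} \cdot 11 \left(-554 + 4\right) = \frac{11}{24} \left(-550\right) = - \frac{3025}{12}$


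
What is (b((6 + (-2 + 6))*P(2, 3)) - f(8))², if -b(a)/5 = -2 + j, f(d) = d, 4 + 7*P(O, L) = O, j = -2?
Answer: 144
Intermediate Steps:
P(O, L) = -4/7 + O/7
b(a) = 20 (b(a) = -5*(-2 - 2) = -5*(-4) = 20)
(b((6 + (-2 + 6))*P(2, 3)) - f(8))² = (20 - 1*8)² = (20 - 8)² = 12² = 144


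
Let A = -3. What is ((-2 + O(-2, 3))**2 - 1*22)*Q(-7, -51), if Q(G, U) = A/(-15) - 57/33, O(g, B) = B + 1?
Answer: 1512/55 ≈ 27.491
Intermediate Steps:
O(g, B) = 1 + B
Q(G, U) = -84/55 (Q(G, U) = -3/(-15) - 57/33 = -3*(-1/15) - 57*1/33 = 1/5 - 19/11 = -84/55)
((-2 + O(-2, 3))**2 - 1*22)*Q(-7, -51) = ((-2 + (1 + 3))**2 - 1*22)*(-84/55) = ((-2 + 4)**2 - 22)*(-84/55) = (2**2 - 22)*(-84/55) = (4 - 22)*(-84/55) = -18*(-84/55) = 1512/55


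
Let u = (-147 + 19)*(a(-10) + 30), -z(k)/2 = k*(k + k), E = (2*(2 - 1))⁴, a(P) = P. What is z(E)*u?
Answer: 2621440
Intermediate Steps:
E = 16 (E = (2*1)⁴ = 2⁴ = 16)
z(k) = -4*k² (z(k) = -2*k*(k + k) = -2*k*2*k = -4*k²)
u = -2560 (u = (-147 + 19)*(-10 + 30) = -128*20 = -2560)
z(E)*u = -4*16²*(-2560) = -4*256*(-2560) = -1024*(-2560) = 2621440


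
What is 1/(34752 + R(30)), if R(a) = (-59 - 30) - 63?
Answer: 1/34600 ≈ 2.8902e-5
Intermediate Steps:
R(a) = -152 (R(a) = -89 - 63 = -152)
1/(34752 + R(30)) = 1/(34752 - 152) = 1/34600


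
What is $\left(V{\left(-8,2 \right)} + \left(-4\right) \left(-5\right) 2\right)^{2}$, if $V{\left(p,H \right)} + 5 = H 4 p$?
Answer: $841$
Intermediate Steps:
$V{\left(p,H \right)} = -5 + 4 H p$ ($V{\left(p,H \right)} = -5 + H 4 p = -5 + 4 H p$)
$\left(V{\left(-8,2 \right)} + \left(-4\right) \left(-5\right) 2\right)^{2} = \left(\left(-5 + 4 \cdot 2 \left(-8\right)\right) + \left(-4\right) \left(-5\right) 2\right)^{2} = \left(\left(-5 - 64\right) + 20 \cdot 2\right)^{2} = \left(-69 + 40\right)^{2} = \left(-29\right)^{2} = 841$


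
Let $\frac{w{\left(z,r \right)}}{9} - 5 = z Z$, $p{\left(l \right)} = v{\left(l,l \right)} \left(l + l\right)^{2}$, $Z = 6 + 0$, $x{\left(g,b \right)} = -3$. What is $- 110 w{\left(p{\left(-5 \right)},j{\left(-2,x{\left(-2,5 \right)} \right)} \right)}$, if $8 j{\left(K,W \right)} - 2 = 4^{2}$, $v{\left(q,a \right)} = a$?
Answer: $2965050$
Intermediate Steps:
$j{\left(K,W \right)} = \frac{9}{4}$ ($j{\left(K,W \right)} = \frac{1}{4} + \frac{4^{2}}{8} = \frac{1}{4} + \frac{1}{8} \cdot 16 = \frac{1}{4} + 2 = \frac{9}{4}$)
$Z = 6$
$p{\left(l \right)} = 4 l^{3}$ ($p{\left(l \right)} = l \left(l + l\right)^{2} = l \left(2 l\right)^{2} = l 4 l^{2} = 4 l^{3}$)
$w{\left(z,r \right)} = 45 + 54 z$ ($w{\left(z,r \right)} = 45 + 9 z 6 = 45 + 9 \cdot 6 z = 45 + 54 z$)
$- 110 w{\left(p{\left(-5 \right)},j{\left(-2,x{\left(-2,5 \right)} \right)} \right)} = - 110 \left(45 + 54 \cdot 4 \left(-5\right)^{3}\right) = - 110 \left(45 + 54 \cdot 4 \left(-125\right)\right) = - 110 \left(45 + 54 \left(-500\right)\right) = - 110 \left(45 - 27000\right) = \left(-110\right) \left(-26955\right) = 2965050$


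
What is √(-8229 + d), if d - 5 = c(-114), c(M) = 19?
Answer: I*√8205 ≈ 90.581*I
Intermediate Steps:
d = 24 (d = 5 + 19 = 24)
√(-8229 + d) = √(-8229 + 24) = √(-8205) = I*√8205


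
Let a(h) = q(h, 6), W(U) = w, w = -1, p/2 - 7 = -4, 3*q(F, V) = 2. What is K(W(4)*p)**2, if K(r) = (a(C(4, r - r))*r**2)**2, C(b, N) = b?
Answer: 331776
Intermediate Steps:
q(F, V) = 2/3 (q(F, V) = (1/3)*2 = 2/3)
p = 6 (p = 14 + 2*(-4) = 14 - 8 = 6)
W(U) = -1
a(h) = 2/3
K(r) = 4*r**4/9 (K(r) = (2*r**2/3)**2 = 4*r**4/9)
K(W(4)*p)**2 = (4*(-1*6)**4/9)**2 = ((4/9)*(-6)**4)**2 = ((4/9)*1296)**2 = 576**2 = 331776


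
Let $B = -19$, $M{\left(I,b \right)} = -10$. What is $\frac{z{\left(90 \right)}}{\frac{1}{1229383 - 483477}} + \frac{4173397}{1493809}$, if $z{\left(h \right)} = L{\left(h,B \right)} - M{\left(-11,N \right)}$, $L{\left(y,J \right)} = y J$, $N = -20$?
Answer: $- \frac{1894209858948403}{1493809} \approx -1.268 \cdot 10^{9}$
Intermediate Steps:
$L{\left(y,J \right)} = J y$
$z{\left(h \right)} = 10 - 19 h$ ($z{\left(h \right)} = - 19 h - -10 = - 19 h + 10 = 10 - 19 h$)
$\frac{z{\left(90 \right)}}{\frac{1}{1229383 - 483477}} + \frac{4173397}{1493809} = \frac{10 - 1710}{\frac{1}{1229383 - 483477}} + \frac{4173397}{1493809} = \frac{10 - 1710}{\frac{1}{745906}} + 4173397 \cdot \frac{1}{1493809} = - 1700 \frac{1}{\frac{1}{745906}} + \frac{4173397}{1493809} = \left(-1700\right) 745906 + \frac{4173397}{1493809} = -1268040200 + \frac{4173397}{1493809} = - \frac{1894209858948403}{1493809}$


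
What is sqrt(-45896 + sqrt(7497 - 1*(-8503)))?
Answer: 2*sqrt(-11474 + 10*sqrt(10)) ≈ 213.94*I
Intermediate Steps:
sqrt(-45896 + sqrt(7497 - 1*(-8503))) = sqrt(-45896 + sqrt(7497 + 8503)) = sqrt(-45896 + sqrt(16000)) = sqrt(-45896 + 40*sqrt(10))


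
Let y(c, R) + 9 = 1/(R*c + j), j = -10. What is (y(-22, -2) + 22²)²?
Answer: 260854801/1156 ≈ 2.2565e+5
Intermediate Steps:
y(c, R) = -9 + 1/(-10 + R*c) (y(c, R) = -9 + 1/(R*c - 10) = -9 + 1/(-10 + R*c))
(y(-22, -2) + 22²)² = ((91 - 9*(-2)*(-22))/(-10 - 2*(-22)) + 22²)² = ((91 - 396)/(-10 + 44) + 484)² = (-305/34 + 484)² = (16151/34)² = 260854801/1156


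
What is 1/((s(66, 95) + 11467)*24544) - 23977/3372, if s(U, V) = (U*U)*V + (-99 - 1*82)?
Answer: -20847605207863/2931898267584 ≈ -7.1106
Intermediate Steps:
s(U, V) = -181 + V*U² (s(U, V) = U²*V + (-99 - 82) = V*U² - 181 = -181 + V*U²)
1/((s(66, 95) + 11467)*24544) - 23977/3372 = 1/(((-181 + 95*66²) + 11467)*24544) - 23977/3372 = (1/24544)/((-181 + 95*4356) + 11467) - 23977*1/3372 = (1/24544)/((-181 + 413820) + 11467) - 23977/3372 = (1/24544)/(413639 + 11467) - 23977/3372 = (1/24544)/425106 - 23977/3372 = (1/425106)*(1/24544) - 23977/3372 = 1/10433801664 - 23977/3372 = -20847605207863/2931898267584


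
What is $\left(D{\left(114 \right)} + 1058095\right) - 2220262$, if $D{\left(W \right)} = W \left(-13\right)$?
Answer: $-1163649$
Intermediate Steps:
$D{\left(W \right)} = - 13 W$
$\left(D{\left(114 \right)} + 1058095\right) - 2220262 = \left(\left(-13\right) 114 + 1058095\right) - 2220262 = \left(-1482 + 1058095\right) - 2220262 = 1056613 - 2220262 = -1163649$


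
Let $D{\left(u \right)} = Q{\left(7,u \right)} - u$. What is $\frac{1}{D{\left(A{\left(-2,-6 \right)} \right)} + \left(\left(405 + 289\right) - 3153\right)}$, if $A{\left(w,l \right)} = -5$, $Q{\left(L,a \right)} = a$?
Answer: $- \frac{1}{2459} \approx -0.00040667$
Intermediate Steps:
$D{\left(u \right)} = 0$ ($D{\left(u \right)} = u - u = 0$)
$\frac{1}{D{\left(A{\left(-2,-6 \right)} \right)} + \left(\left(405 + 289\right) - 3153\right)} = \frac{1}{0 + \left(\left(405 + 289\right) - 3153\right)} = \frac{1}{0 + \left(694 - 3153\right)} = \frac{1}{0 - 2459} = \frac{1}{-2459} = - \frac{1}{2459}$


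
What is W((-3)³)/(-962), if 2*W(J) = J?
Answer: 27/1924 ≈ 0.014033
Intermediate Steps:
W(J) = J/2
W((-3)³)/(-962) = ((½)*(-3)³)/(-962) = ((½)*(-27))*(-1/962) = -27/2*(-1/962) = 27/1924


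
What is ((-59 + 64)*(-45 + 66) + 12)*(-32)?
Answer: -3744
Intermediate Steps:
((-59 + 64)*(-45 + 66) + 12)*(-32) = (5*21 + 12)*(-32) = (105 + 12)*(-32) = 117*(-32) = -3744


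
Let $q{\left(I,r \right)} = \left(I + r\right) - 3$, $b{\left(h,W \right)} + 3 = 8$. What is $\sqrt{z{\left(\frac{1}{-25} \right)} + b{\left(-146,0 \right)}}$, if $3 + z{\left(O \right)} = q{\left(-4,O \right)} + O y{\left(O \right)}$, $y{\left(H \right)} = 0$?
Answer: $\frac{3 i \sqrt{14}}{5} \approx 2.245 i$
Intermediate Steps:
$b{\left(h,W \right)} = 5$ ($b{\left(h,W \right)} = -3 + 8 = 5$)
$q{\left(I,r \right)} = -3 + I + r$
$z{\left(O \right)} = -10 + O$ ($z{\left(O \right)} = -3 - \left(7 - O - O 0\right) = -3 + \left(\left(-7 + O\right) + 0\right) = -3 + \left(-7 + O\right) = -10 + O$)
$\sqrt{z{\left(\frac{1}{-25} \right)} + b{\left(-146,0 \right)}} = \sqrt{\left(-10 + \frac{1}{-25}\right) + 5} = \sqrt{\left(-10 - \frac{1}{25}\right) + 5} = \sqrt{- \frac{251}{25} + 5} = \sqrt{- \frac{126}{25}} = \frac{3 i \sqrt{14}}{5}$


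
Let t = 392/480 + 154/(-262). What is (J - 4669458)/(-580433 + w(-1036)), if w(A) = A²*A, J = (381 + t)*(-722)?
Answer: 19432691639/4372184299770 ≈ 0.0044446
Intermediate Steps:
t = 1799/7860 (t = 392*(1/480) + 154*(-1/262) = 49/60 - 77/131 = 1799/7860 ≈ 0.22888)
J = -1081721699/3930 (J = (381 + 1799/7860)*(-722) = (2996459/7860)*(-722) = -1081721699/3930 ≈ -2.7525e+5)
w(A) = A³
(J - 4669458)/(-580433 + w(-1036)) = (-1081721699/3930 - 4669458)/(-580433 + (-1036)³) = -19432691639/(3930*(-580433 - 1111934656)) = -19432691639/3930/(-1112515089) = -19432691639/3930*(-1/1112515089) = 19432691639/4372184299770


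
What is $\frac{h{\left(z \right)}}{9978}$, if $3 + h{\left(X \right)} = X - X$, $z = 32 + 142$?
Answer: $- \frac{1}{3326} \approx -0.00030066$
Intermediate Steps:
$z = 174$
$h{\left(X \right)} = -3$ ($h{\left(X \right)} = -3 + \left(X - X\right) = -3 + 0 = -3$)
$\frac{h{\left(z \right)}}{9978} = - \frac{3}{9978} = \left(-3\right) \frac{1}{9978} = - \frac{1}{3326}$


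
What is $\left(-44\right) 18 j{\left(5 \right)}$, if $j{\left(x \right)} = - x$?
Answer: $3960$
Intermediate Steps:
$\left(-44\right) 18 j{\left(5 \right)} = \left(-44\right) 18 \left(\left(-1\right) 5\right) = \left(-792\right) \left(-5\right) = 3960$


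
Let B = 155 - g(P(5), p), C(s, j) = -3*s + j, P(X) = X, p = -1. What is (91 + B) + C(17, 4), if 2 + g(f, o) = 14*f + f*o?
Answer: 136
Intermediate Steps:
g(f, o) = -2 + 14*f + f*o (g(f, o) = -2 + (14*f + f*o) = -2 + 14*f + f*o)
C(s, j) = j - 3*s
B = 92 (B = 155 - (-2 + 14*5 + 5*(-1)) = 155 - (-2 + 70 - 5) = 155 - 1*63 = 155 - 63 = 92)
(91 + B) + C(17, 4) = (91 + 92) + (4 - 3*17) = 183 + (4 - 51) = 183 - 47 = 136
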